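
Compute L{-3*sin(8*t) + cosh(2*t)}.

s/(s^2 - 4) - 24/(s^2 + 64)

Apply the Laplace transform termwise.
(-3)·[L{sin(8t)} = 8/(s^2 + 64)]; L{cosh(2t)} = s/(s^2 - 4).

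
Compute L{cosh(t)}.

s/(s^2 - 1)

L{cosh(t)} = s/(s^2 - 1).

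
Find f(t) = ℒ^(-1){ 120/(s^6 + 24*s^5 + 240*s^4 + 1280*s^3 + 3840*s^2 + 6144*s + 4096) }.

Rewrite the denominator: s^6 + 24*s^5 + 240*s^4 + 1280*s^3 + 3840*s^2 + 6144*s + 4096 = (s + 4)^6.
The form in (s + 4) signals a first-shifting-theorem factor e^(-4t).
Since L{t^5} = 5!/s^6 = 120/s^6, the inverse is t^5*e^(-4*t).

f(t) = t^5*exp(-4*t)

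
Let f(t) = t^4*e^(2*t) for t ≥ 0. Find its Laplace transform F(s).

F(s) = 24/(s - 2)^5

L{t^4} = 4!/s^5 = 24/s^5.
By the first shifting theorem, multiplying by e^(2t) replaces s with s - 2.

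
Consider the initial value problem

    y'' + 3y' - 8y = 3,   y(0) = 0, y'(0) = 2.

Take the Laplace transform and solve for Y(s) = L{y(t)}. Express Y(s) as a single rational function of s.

Y(s) = (2*s + 3)/(s^3 + 3*s^2 - 8*s)

Apply the Laplace transform to the equation.
With L{y''} = s^2 Y - s·y(0) - y'(0) and L{y'} = sY - y(0), with y(0) = 0, y'(0) = 2: the LHS transforms to (s^2 + 3*s - 8)Y - (2).
The right side is L{3} = 3/s.
So (s^2 + 3*s - 8)Y = 3/s + (2).
Solve for Y(s) and write it as one ratio of polynomials.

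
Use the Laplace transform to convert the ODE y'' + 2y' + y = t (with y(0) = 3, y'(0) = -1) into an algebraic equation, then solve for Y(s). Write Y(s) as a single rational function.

Y(s) = (3*s^3 + 5*s^2 + 1)/(s^4 + 2*s^3 + s^2)

Apply the Laplace transform to the equation.
With L{y''} = s^2 Y - s·y(0) - y'(0) and L{y'} = sY - y(0), with y(0) = 3, y'(0) = -1: the LHS transforms to (s^2 + 2*s + 1)Y - (3*s + 5).
The right side is L{t} = s^(-2).
So (s^2 + 2*s + 1)Y = s^(-2) + (3*s + 5).
Divide through and combine into a single rational function.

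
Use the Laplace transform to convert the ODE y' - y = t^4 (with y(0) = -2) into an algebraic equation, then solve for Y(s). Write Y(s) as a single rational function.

Y(s) = (-2*s^5 + 24)/(s^6 - s^5)

Apply the Laplace transform to the equation.
Using L{y'} = sY - y(0) = sY - (-2), the left side becomes (s - 1)Y - (-2).
The right side is L{t^4} = 24/s^5.
So (s - 1)Y = 24/s^5 + (-2).
Isolate Y and clear denominators.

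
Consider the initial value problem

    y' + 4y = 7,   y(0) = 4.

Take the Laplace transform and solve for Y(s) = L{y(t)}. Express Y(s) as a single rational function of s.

Laplace-transform each side.
Using L{y'} = sY - y(0) = sY - 4, the left side becomes (s + 4)Y - (4).
The right side is L{7} = 7/s.
So (s + 4)Y = 7/s + (4).
Divide through and combine into a single rational function.

Y(s) = (4*s + 7)/(s^2 + 4*s)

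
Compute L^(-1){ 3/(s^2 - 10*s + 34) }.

exp(5*t)*sin(3*t)

Rewrite the denominator: s^2 - 10*s + 34 = (s - 5)^2 + 9.
The form in (s - 5) signals a first-shifting-theorem factor e^(5t).
Since L{sin(3t)} = 3/(s^2 + 9), the inverse is e^(5*t)*sin(3*t).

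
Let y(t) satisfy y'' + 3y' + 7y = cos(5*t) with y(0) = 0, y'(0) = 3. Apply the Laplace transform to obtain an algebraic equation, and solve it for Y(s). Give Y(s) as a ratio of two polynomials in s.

Y(s) = (3*s^2 + s + 75)/(s^4 + 3*s^3 + 32*s^2 + 75*s + 175)

Apply the Laplace transform to the equation.
Using L{y''} = s^2 Y - s·y(0) - y'(0) and L{y'} = sY - y(0), with y(0) = 0, y'(0) = 3, the left side becomes (s^2 + 3*s + 7)Y - (3).
The right side is L{cos(5*t)} = s/(s^2 + 25).
So (s^2 + 3*s + 7)Y = s/(s^2 + 25) + (3).
Divide through and combine into a single rational function.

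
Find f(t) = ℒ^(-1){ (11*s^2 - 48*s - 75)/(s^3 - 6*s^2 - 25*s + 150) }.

f(t) = 3*exp(6*t) + 4*exp(5*t) + 4*exp(-5*t)

Factor the denominator: s^3 - 6*s^2 - 25*s + 150 = (s - 6)*(s - 5)*(s + 5).
Partial fraction decomposition gives [4/(s + 5)] + [4/(s - 5)] + [3/(s - 6)].
Invert each term: 4/(s + 5) ↔ 4e^(-5t); 4/(s - 5) ↔ 4e^(5t); 3/(s - 6) ↔ 3e^(6t).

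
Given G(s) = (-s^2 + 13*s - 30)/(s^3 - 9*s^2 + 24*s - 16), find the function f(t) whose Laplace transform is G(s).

Factor the denominator: s^3 - 9*s^2 + 24*s - 16 = (s - 4)^2*(s - 1).
Partial fraction decomposition gives [1/(s - 4)] + [2/(s - 4)^2] + [-2/(s - 1)].
Invert each term: 1/(s - 4) ↔ e^(4t); 2/(s - 4)^2 ↔ 2t·e^(4t); -2/(s - 1) ↔ -2e^(t).

f(t) = 2*t*exp(4*t) + exp(4*t) - 2*exp(t)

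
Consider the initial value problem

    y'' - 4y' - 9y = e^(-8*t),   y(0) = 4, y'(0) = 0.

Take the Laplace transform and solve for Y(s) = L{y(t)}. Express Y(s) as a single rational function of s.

Laplace-transform each side.
Using L{y''} = s^2 Y - s·y(0) - y'(0) and L{y'} = sY - y(0), with y(0) = 4, y'(0) = 0, the left side becomes (s^2 - 4*s - 9)Y - (4*s - 16).
The right side is L{e^(-8*t)} = 1/(s + 8).
So (s^2 - 4*s - 9)Y = 1/(s + 8) + (4*s - 16).
Divide through and combine into a single rational function.

Y(s) = (4*s^2 + 16*s - 127)/(s^3 + 4*s^2 - 41*s - 72)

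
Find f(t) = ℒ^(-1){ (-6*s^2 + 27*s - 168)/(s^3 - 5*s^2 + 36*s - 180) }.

Factor the denominator: s^3 - 5*s^2 + 36*s - 180 = (s - 5)*(s^2 + 36).
Partial fraction decomposition gives [-3/(s - 5)] + [-3*s/(s^2 + 36)] + [12/(s^2 + 36)].
Invert each term: -3/(s - 5) ↔ -3e^(5t); -3·s/(s^2 + 36) ↔ -3cos(6t); 2·6/(s^2 + 36) ↔ 2sin(6t).

f(t) = -3*exp(5*t) + 2*sin(6*t) - 3*cos(6*t)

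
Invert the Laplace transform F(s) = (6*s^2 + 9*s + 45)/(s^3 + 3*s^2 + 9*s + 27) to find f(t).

f(t) = sin(3*t) + 2*cos(3*t) + 4*exp(-3*t)

Factor the denominator: s^3 + 3*s^2 + 9*s + 27 = (s + 3)*(s^2 + 9).
Partial fraction decomposition gives [4/(s + 3)] + [2*s/(s^2 + 9)] + [3/(s^2 + 9)].
Invert each term: 4/(s + 3) ↔ 4e^(-3t); 2·s/(s^2 + 9) ↔ 2cos(3t); 1·3/(s^2 + 9) ↔ sin(3t).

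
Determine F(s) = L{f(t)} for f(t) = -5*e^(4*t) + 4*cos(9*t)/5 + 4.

Apply the Laplace transform termwise.
L{4} = 4/s; (4/5)·[L{cos(9t)} = s/(s^2 + 81)]; (-5)·[L{e^(4t)} = 1/(s - 4)].

F(s) = 4*s/(5*(s^2 + 81)) - 5/(s - 4) + 4/s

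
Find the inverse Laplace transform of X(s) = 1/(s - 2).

Since L{e^(2t)} = 1/(s - 2), the inverse is e^(2*t).

exp(2*t)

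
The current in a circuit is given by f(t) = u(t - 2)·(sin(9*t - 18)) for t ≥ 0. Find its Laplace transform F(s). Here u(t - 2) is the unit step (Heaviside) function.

By the second shifting theorem, L{u(t - c)·g(t - c)} = e^(-cs)·G(s) with c = 2 and G(s) = L{g(t)}.
L{sin(9t)} = 9/(s^2 + 81).

F(s) = 9*exp(-2*s)/(s^2 + 81)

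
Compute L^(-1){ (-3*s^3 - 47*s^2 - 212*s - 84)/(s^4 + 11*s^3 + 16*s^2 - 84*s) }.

Factor the denominator: s^4 + 11*s^3 + 16*s^2 - 84*s = s*(s - 2)*(s + 6)*(s + 7).
Partial fraction decomposition gives [-2/(s + 7)] + [3/(s + 6)] + [-5/(s - 2)] + [1/s].
Invert each term: -2/(s + 7) ↔ -2e^(-7t); 3/(s + 6) ↔ 3e^(-6t); -5/(s - 2) ↔ -5e^(2t); 1/(s - 0) ↔ e^(0t).

-5*exp(2*t) + 1 + 3*exp(-6*t) - 2*exp(-7*t)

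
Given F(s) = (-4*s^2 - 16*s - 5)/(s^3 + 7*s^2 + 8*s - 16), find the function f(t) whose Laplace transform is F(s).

f(t) = t*exp(-4*t) - exp(t) - 3*exp(-4*t)

Factor the denominator: s^3 + 7*s^2 + 8*s - 16 = (s - 1)*(s + 4)^2.
Partial fraction decomposition gives [-3/(s + 4)] + [(s + 4)^(-2)] + [-1/(s - 1)].
Invert each term: -3/(s + 4) ↔ -3e^(-4t); 1/(s + 4)^2 ↔ t·e^(-4t); -1/(s - 1) ↔ -e^(t).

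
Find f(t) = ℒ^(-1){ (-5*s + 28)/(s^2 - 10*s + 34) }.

f(t) = exp(5*t)*sin(3*t) - 5*exp(5*t)*cos(3*t)

Complete the square in the denominator: s^2 - 10*s + 34 = (s - 5)^2 + 3^2.
Split the numerator to match: -5*s + 28 = -5·(s - 5) + 1·3.
Invert each term: -5·(s - 5)/((s - 5)^2 + 9) ↔ -5e^(5t)cos(3t); 1·3/((s - 5)^2 + 9) ↔ e^(5t)sin(3t).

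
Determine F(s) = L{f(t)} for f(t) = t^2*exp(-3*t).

L{e^(-3t)} = 1/(s + 3).
Then apply L{t^2·g(t)} = (-1)^2 d^2/ds^2[G(s)] with G(s) = 1/(s + 3):
differentiating 2 times and applying the sign gives 2/(s + 3)^3.

F(s) = 2/(s + 3)^3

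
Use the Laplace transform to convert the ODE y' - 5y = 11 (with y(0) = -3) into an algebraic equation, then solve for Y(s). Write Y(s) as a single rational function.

Y(s) = (-3*s + 11)/(s^2 - 5*s)

Laplace-transform each side.
With L{y'} = sY - y(0) = sY - (-3): the LHS transforms to (s - 5)Y - (-3).
The right side is L{11} = 11/s.
So (s - 5)Y = 11/s + (-3).
Solve for Y(s) and write it as one ratio of polynomials.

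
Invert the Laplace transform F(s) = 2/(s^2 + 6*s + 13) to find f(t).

f(t) = exp(-3*t)*sin(2*t)

Rewrite the denominator: s^2 + 6*s + 13 = (s + 3)^2 + 4.
The form in (s + 3) signals a first-shifting-theorem factor e^(-3t).
Since L{sin(2t)} = 2/(s^2 + 4), the inverse is e^(-3*t)*sin(2*t).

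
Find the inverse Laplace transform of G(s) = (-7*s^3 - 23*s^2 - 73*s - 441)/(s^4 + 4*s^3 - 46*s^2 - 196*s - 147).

Factor the denominator: s^4 + 4*s^3 - 46*s^2 - 196*s - 147 = (s - 7)*(s + 1)*(s + 3)*(s + 7).
Partial fraction decomposition gives [4/(s + 1)] + [-4/(s - 7)] + [-4/(s + 7)] + [-3/(s + 3)].
Invert each term: 4/(s + 1) ↔ 4e^(-t); -4/(s - 7) ↔ -4e^(7t); -4/(s + 7) ↔ -4e^(-7t); -3/(s + 3) ↔ -3e^(-3t).

-4*exp(7*t) + 4*exp(-t) - 3*exp(-3*t) - 4*exp(-7*t)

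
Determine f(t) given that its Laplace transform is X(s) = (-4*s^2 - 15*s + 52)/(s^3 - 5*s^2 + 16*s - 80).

Factor the denominator: s^3 - 5*s^2 + 16*s - 80 = (s - 5)*(s^2 + 16).
Partial fraction decomposition gives [-3/(s - 5)] + [-s/(s^2 + 16)] + [-20/(s^2 + 16)].
Invert each term: -3/(s - 5) ↔ -3e^(5t); -1·s/(s^2 + 16) ↔ -cos(4t); -5·4/(s^2 + 16) ↔ -5sin(4t).

f(t) = -3*exp(5*t) - 5*sin(4*t) - cos(4*t)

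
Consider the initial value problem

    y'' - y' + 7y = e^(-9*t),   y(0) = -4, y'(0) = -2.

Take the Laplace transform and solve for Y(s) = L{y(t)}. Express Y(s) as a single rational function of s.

Y(s) = (-4*s^2 - 34*s + 19)/(s^3 + 8*s^2 - 2*s + 63)

Take the Laplace transform of both sides.
Using L{y''} = s^2 Y - s·y(0) - y'(0) and L{y'} = sY - y(0), with y(0) = -4, y'(0) = -2, the left side becomes (s^2 - s + 7)Y - (-4*s + 2).
The right side is L{e^(-9*t)} = 1/(s + 9).
So (s^2 - s + 7)Y = 1/(s + 9) + (-4*s + 2).
Solve for Y(s) and write it as one ratio of polynomials.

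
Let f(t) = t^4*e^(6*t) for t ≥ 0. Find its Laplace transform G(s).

L{t^4} = 4!/s^5 = 24/s^5.
By the first shifting theorem, multiplying by e^(6t) replaces s with s - 6.

G(s) = 24/(s - 6)^5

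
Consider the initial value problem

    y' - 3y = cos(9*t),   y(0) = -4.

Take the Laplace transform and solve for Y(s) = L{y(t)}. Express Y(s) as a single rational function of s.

Transform both sides with L{·}.
Using L{y'} = sY - y(0) = sY - (-4), the left side becomes (s - 3)Y - (-4).
The right side is L{cos(9*t)} = s/(s^2 + 81).
So (s - 3)Y = s/(s^2 + 81) + (-4).
Isolate Y and clear denominators.

Y(s) = (-4*s^2 + s - 324)/(s^3 - 3*s^2 + 81*s - 243)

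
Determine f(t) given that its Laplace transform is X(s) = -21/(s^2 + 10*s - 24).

Rewrite the denominator: s^2 + 10*s - 24 = (s + 5)^2 - 49.
The form in (s + 5) signals a first-shifting-theorem factor e^(-5t).
Since L{sinh(7t)} = 7/(s^2 - 49), the inverse is exp(-5*t)*sinh(7*t), scaled by -3.

f(t) = -3*exp(-5*t)*sinh(7*t)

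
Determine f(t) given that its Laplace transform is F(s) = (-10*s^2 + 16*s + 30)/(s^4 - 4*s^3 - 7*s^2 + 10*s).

f(t) = -exp(5*t) - 3*exp(t) + 3 + exp(-2*t)

Factor the denominator: s^4 - 4*s^3 - 7*s^2 + 10*s = s*(s - 5)*(s - 1)*(s + 2).
Partial fraction decomposition gives [1/(s + 2)] + [-1/(s - 5)] + [-3/(s - 1)] + [3/s].
Invert each term: 1/(s + 2) ↔ e^(-2t); -1/(s - 5) ↔ -e^(5t); -3/(s - 1) ↔ -3e^(t); 3/(s - 0) ↔ 3e^(0t).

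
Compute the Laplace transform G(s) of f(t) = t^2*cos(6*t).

L{cos(6t)} = s/(s^2 + 36).
Then apply L{t^2·g(t)} = (-1)^2 d^2/ds^2[H(s)] with H(s) = s/(s^2 + 36):
differentiating 2 times and applying the sign gives 2*s*(s^2 - 108)/(s^2 + 36)^3.

G(s) = 2*s*(s^2 - 108)/(s^2 + 36)^3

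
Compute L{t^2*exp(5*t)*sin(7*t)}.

L{sin(7t)} = 7/(s^2 + 49).
Multiplying by e^(5t) shifts s → s - 5, so L{exp(5*t)*sin(7*t)} = 7/((s - 5)^2 + 49).
Then apply L{t^2·g(t)} = (-1)^2 d^2/ds^2[G(s)] with G(s) = 7/((s - 5)^2 + 49):
differentiating 2 times and applying the sign gives 14*(3*s^2 - 30*s + 26)/(s^2 - 10*s + 74)^3.

14*(3*s^2 - 30*s + 26)/(s^2 - 10*s + 74)^3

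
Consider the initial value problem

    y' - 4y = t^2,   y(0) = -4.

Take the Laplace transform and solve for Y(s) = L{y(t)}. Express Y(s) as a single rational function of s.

Y(s) = (-4*s^3 + 2)/(s^4 - 4*s^3)

Apply the Laplace transform to the equation.
The derivative rules (L{y'} = sY - y(0) = sY - (-4)) turn the left side into (s - 4)Y - (-4).
The right side is L{t^2} = 2/s^3.
So (s - 4)Y = 2/s^3 + (-4).
Solve for Y(s) and write it as one ratio of polynomials.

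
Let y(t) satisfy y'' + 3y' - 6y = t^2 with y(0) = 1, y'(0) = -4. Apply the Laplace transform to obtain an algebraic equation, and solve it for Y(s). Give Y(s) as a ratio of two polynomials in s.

Y(s) = (s^4 - s^3 + 2)/(s^5 + 3*s^4 - 6*s^3)

Transform both sides with L{·}.
With L{y''} = s^2 Y - s·y(0) - y'(0) and L{y'} = sY - y(0), with y(0) = 1, y'(0) = -4: the LHS transforms to (s^2 + 3*s - 6)Y - (s - 1).
The right side is L{t^2} = 2/s^3.
So (s^2 + 3*s - 6)Y = 2/s^3 + (s - 1).
Solve for Y(s) and write it as one ratio of polynomials.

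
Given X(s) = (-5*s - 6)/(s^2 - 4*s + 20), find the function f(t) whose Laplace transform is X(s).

f(t) = -4*exp(2*t)*sin(4*t) - 5*exp(2*t)*cos(4*t)

Complete the square in the denominator: s^2 - 4*s + 20 = (s - 2)^2 + 4^2.
Split the numerator to match: -5*s - 6 = -5·(s - 2) - 4·4.
Invert each term: -5·(s - 2)/((s - 2)^2 + 16) ↔ -5e^(2t)cos(4t); -4·4/((s - 2)^2 + 16) ↔ -4e^(2t)sin(4t).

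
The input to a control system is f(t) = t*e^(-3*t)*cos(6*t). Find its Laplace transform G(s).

L{cos(6t)} = s/(s^2 + 36).
Multiplying by e^(-3t) shifts s → s + 3, so L{e^(-3*t)*cos(6*t)} = (s + 3)/((s + 3)^2 + 36).
Then apply L{t·g(t)} = -d/ds[H(s)] with H(s) = (s + 3)/((s + 3)^2 + 36):
differentiating 1 time and applying the sign gives (s - 3)*(s + 9)/(s^2 + 6*s + 45)^2.

G(s) = (s - 3)*(s + 9)/(s^2 + 6*s + 45)^2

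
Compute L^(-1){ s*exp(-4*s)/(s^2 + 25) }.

Heaviside(t - 4)*(cos(5*t - 20))

The factor e^(-4s) signals a time shift by c = 4 (second shifting theorem).
L{cos(5t)} = s/(s^2 + 25), so L^-1{s/(s^2 + 25)} = cos(5*t).
Hence the inverse is u(t - 4) times that function evaluated at t - 4.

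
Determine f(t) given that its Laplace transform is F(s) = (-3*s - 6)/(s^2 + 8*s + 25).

f(t) = 2*exp(-4*t)*sin(3*t) - 3*exp(-4*t)*cos(3*t)

Complete the square in the denominator: s^2 + 8*s + 25 = (s + 4)^2 + 3^2.
Split the numerator to match: -3*s - 6 = -3·(s + 4) + 2·3.
Invert each term: -3·(s + 4)/((s + 4)^2 + 9) ↔ -3e^(-4t)cos(3t); 2·3/((s + 4)^2 + 9) ↔ 2e^(-4t)sin(3t).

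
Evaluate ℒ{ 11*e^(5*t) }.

11/(s - 5)

L{11} = 11/s.
By the first shifting theorem, multiplying by e^(5t) replaces s with s - 5.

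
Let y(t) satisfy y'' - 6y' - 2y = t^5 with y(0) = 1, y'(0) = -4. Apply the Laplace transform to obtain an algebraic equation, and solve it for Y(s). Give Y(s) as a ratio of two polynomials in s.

Laplace-transform each side.
The derivative rules (L{y''} = s^2 Y - s·y(0) - y'(0) and L{y'} = sY - y(0), with y(0) = 1, y'(0) = -4) turn the left side into (s^2 - 6*s - 2)Y - (s - 10).
The right side is L{t^5} = 120/s^6.
So (s^2 - 6*s - 2)Y = 120/s^6 + (s - 10).
Divide through and combine into a single rational function.

Y(s) = (s^7 - 10*s^6 + 120)/(s^8 - 6*s^7 - 2*s^6)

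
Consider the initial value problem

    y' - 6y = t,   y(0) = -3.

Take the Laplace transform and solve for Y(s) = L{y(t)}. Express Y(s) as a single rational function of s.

Apply the Laplace transform to the equation.
With L{y'} = sY - y(0) = sY - (-3): the LHS transforms to (s - 6)Y - (-3).
The right side is L{t} = s^(-2).
So (s - 6)Y = s^(-2) + (-3).
Isolate Y and clear denominators.

Y(s) = (-3*s^2 + 1)/(s^3 - 6*s^2)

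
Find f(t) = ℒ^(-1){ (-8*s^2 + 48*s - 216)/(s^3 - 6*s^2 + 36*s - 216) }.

Factor the denominator: s^3 - 6*s^2 + 36*s - 216 = (s - 6)*(s^2 + 36).
Partial fraction decomposition gives [-3/(s - 6)] + [-5*s/(s^2 + 36)] + [18/(s^2 + 36)].
Invert each term: -3/(s - 6) ↔ -3e^(6t); -5·s/(s^2 + 36) ↔ -5cos(6t); 3·6/(s^2 + 36) ↔ 3sin(6t).

f(t) = -3*exp(6*t) + 3*sin(6*t) - 5*cos(6*t)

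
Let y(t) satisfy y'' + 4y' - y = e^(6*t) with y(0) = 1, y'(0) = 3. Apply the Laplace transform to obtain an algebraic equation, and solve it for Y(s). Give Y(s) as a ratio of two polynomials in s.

Y(s) = (s^2 + s - 41)/(s^3 - 2*s^2 - 25*s + 6)

Laplace-transform each side.
With L{y''} = s^2 Y - s·y(0) - y'(0) and L{y'} = sY - y(0), with y(0) = 1, y'(0) = 3: the LHS transforms to (s^2 + 4*s - 1)Y - (s + 7).
The right side is L{e^(6*t)} = 1/(s - 6).
So (s^2 + 4*s - 1)Y = 1/(s - 6) + (s + 7).
Divide through and combine into a single rational function.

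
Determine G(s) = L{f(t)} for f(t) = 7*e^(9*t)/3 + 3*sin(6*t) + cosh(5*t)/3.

G(s) = s/(3*(s^2 - 25)) + 18/(s^2 + 36) + 7/(3*(s - 9))

By linearity of the Laplace transform, transform each term separately.
(1/3)·[L{cosh(5t)} = s/(s^2 - 25)]; (3)·[L{sin(6t)} = 6/(s^2 + 36)]; (7/3)·[L{e^(9t)} = 1/(s - 9)].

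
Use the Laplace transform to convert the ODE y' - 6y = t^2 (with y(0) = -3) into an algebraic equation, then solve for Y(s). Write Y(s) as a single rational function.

Laplace-transform each side.
With L{y'} = sY - y(0) = sY - (-3): the LHS transforms to (s - 6)Y - (-3).
The right side is L{t^2} = 2/s^3.
So (s - 6)Y = 2/s^3 + (-3).
Solve for Y(s) and write it as one ratio of polynomials.

Y(s) = (-3*s^3 + 2)/(s^4 - 6*s^3)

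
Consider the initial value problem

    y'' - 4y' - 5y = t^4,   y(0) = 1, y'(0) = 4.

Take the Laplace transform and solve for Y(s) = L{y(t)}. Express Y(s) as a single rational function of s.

Laplace-transform each side.
With L{y''} = s^2 Y - s·y(0) - y'(0) and L{y'} = sY - y(0), with y(0) = 1, y'(0) = 4: the LHS transforms to (s^2 - 4*s - 5)Y - (s).
The right side is L{t^4} = 24/s^5.
So (s^2 - 4*s - 5)Y = 24/s^5 + (s).
Isolate Y and clear denominators.

Y(s) = (s^6 + 24)/(s^7 - 4*s^6 - 5*s^5)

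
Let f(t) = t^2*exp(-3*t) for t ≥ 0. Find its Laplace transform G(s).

G(s) = 2/(s + 3)^3

L{e^(-3t)} = 1/(s + 3).
Then apply L{t^2·g(t)} = (-1)^2 d^2/ds^2[H(s)] with H(s) = 1/(s + 3):
differentiating 2 times and applying the sign gives 2/(s + 3)^3.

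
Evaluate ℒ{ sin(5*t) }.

5/(s^2 + 25)

L{sin(5t)} = 5/(s^2 + 25).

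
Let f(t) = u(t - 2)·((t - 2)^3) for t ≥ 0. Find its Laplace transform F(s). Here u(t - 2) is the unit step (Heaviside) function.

F(s) = 6*exp(-2*s)/s^4

By the second shifting theorem, L{u(t - c)·g(t - c)} = e^(-cs)·G(s) with c = 2 and G(s) = L{g(t)}.
L{t^3} = 3!/s^4 = 6/s^4.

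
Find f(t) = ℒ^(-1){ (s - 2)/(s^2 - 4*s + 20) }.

f(t) = exp(2*t)*cos(4*t)

Rewrite the denominator: s^2 - 4*s + 20 = (s - 2)^2 + 16.
The form in (s - 2) signals a first-shifting-theorem factor e^(2t).
Since L{cos(4t)} = s/(s^2 + 16), the inverse is exp(2*t)*cos(4*t).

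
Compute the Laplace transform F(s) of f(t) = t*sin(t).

F(s) = 2*s/(s^2 + 1)^2

L{sin(t)} = 1/(s^2 + 1).
Then apply L{t·g(t)} = -d/ds[G(s)] with G(s) = 1/(s^2 + 1):
differentiating 1 time and applying the sign gives 2*s/(s^2 + 1)^2.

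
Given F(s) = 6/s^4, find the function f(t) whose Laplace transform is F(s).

f(t) = t^3

Since L{t^3} = 3!/s^4 = 6/s^4, the inverse is t^3.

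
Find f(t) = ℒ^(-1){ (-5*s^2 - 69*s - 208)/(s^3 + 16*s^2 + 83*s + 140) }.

f(t) = -4*exp(-4*t) - 6*exp(-5*t) + 5*exp(-7*t)

Factor the denominator: s^3 + 16*s^2 + 83*s + 140 = (s + 4)*(s + 5)*(s + 7).
Partial fraction decomposition gives [-6/(s + 5)] + [5/(s + 7)] + [-4/(s + 4)].
Invert each term: -6/(s + 5) ↔ -6e^(-5t); 5/(s + 7) ↔ 5e^(-7t); -4/(s + 4) ↔ -4e^(-4t).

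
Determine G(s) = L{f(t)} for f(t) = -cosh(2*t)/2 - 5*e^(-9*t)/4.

G(s) = -s/(2*(s^2 - 4)) - 5/(4*(s + 9))

Apply the Laplace transform termwise.
(-5/4)·[L{e^(-9t)} = 1/(s + 9)]; (-1/2)·[L{cosh(2t)} = s/(s^2 - 4)].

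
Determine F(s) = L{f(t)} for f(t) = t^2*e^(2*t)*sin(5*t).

L{sin(5t)} = 5/(s^2 + 25).
Multiplying by e^(2t) shifts s → s - 2, so L{e^(2*t)*sin(5*t)} = 5/((s - 2)^2 + 25).
Then apply L{t^2·g(t)} = (-1)^2 d^2/ds^2[G(s)] with G(s) = 5/((s - 2)^2 + 25):
differentiating 2 times and applying the sign gives 10*(3*s^2 - 12*s - 13)/(s^2 - 4*s + 29)^3.

F(s) = 10*(3*s^2 - 12*s - 13)/(s^2 - 4*s + 29)^3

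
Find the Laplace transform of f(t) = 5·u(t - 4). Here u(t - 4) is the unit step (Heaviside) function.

By the second shifting theorem, L{u(t - c)·g(t - c)} = e^(-cs)·G(s) with c = 4 and G(s) = L{g(t)}.
L{5} = 5/s.

5*exp(-4*s)/s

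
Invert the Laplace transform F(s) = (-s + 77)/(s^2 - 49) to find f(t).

Factor the denominator: s^2 - 49 = (s - 7)*(s + 7).
Partial fraction decomposition gives [5/(s - 7)] + [-6/(s + 7)].
Invert each term: 5/(s - 7) ↔ 5e^(7t); -6/(s + 7) ↔ -6e^(-7t).

f(t) = 5*exp(7*t) - 6*exp(-7*t)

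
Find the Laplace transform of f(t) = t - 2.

-2/s + s^(-2)

The transform is linear, so treat each term independently.
L{-2} = -2/s; L{t} = 1!/s^2 = 1/s^2.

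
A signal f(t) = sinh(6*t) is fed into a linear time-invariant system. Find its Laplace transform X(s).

L{sinh(6t)} = 6/(s^2 - 36).

X(s) = 6/(s^2 - 36)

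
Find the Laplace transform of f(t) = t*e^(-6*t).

(s + 6)^(-2)

L{e^(-6t)} = 1/(s + 6).
Then apply L{t·g(t)} = -d/ds[G(s)] with G(s) = 1/(s + 6):
differentiating 1 time and applying the sign gives (s + 6)^(-2).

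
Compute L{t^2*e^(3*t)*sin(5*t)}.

10*(3*s^2 - 18*s + 2)/(s^2 - 6*s + 34)^3

L{sin(5t)} = 5/(s^2 + 25).
Multiplying by e^(3t) shifts s → s - 3, so L{e^(3*t)*sin(5*t)} = 5/((s - 3)^2 + 25).
Then apply L{t^2·g(t)} = (-1)^2 d^2/ds^2[H(s)] with H(s) = 5/((s - 3)^2 + 25):
differentiating 2 times and applying the sign gives 10*(3*s^2 - 18*s + 2)/(s^2 - 6*s + 34)^3.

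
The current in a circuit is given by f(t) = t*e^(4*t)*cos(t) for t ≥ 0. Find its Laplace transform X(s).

L{cos(t)} = s/(s^2 + 1).
Multiplying by e^(4t) shifts s → s - 4, so L{e^(4*t)*cos(t)} = (s - 4)/((s - 4)^2 + 1).
Then apply L{t·g(t)} = -d/ds[G(s)] with G(s) = (s - 4)/((s - 4)^2 + 1):
differentiating 1 time and applying the sign gives (s - 5)*(s - 3)/(s^2 - 8*s + 17)^2.

X(s) = (s - 5)*(s - 3)/(s^2 - 8*s + 17)^2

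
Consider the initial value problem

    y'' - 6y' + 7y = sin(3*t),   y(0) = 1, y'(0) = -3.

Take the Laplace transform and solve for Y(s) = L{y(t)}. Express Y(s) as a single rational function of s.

Transform both sides with L{·}.
The derivative rules (L{y''} = s^2 Y - s·y(0) - y'(0) and L{y'} = sY - y(0), with y(0) = 1, y'(0) = -3) turn the left side into (s^2 - 6*s + 7)Y - (s - 9).
The right side is L{sin(3*t)} = 3/(s^2 + 9).
So (s^2 - 6*s + 7)Y = 3/(s^2 + 9) + (s - 9).
Divide through and combine into a single rational function.

Y(s) = (s^3 - 9*s^2 + 9*s - 78)/(s^4 - 6*s^3 + 16*s^2 - 54*s + 63)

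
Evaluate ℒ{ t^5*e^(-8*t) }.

120/(s + 8)^6

L{t^5} = 5!/s^6 = 120/s^6.
By the first shifting theorem, multiplying by e^(-8t) replaces s with s + 8.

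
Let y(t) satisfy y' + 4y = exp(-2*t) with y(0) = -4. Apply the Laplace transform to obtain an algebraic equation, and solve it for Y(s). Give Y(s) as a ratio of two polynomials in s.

Y(s) = (-4*s - 7)/(s^2 + 6*s + 8)

Take the Laplace transform of both sides.
The derivative rules (L{y'} = sY - y(0) = sY - (-4)) turn the left side into (s + 4)Y - (-4).
The right side is L{exp(-2*t)} = 1/(s + 2).
So (s + 4)Y = 1/(s + 2) + (-4).
Divide through and combine into a single rational function.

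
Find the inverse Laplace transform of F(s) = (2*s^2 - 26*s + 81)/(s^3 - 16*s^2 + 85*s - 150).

-t*exp(5*t) - 3*exp(6*t) + 5*exp(5*t)

Factor the denominator: s^3 - 16*s^2 + 85*s - 150 = (s - 6)*(s - 5)^2.
Partial fraction decomposition gives [5/(s - 5)] + [-1/(s - 5)^2] + [-3/(s - 6)].
Invert each term: 5/(s - 5) ↔ 5e^(5t); -1/(s - 5)^2 ↔ -t·e^(5t); -3/(s - 6) ↔ -3e^(6t).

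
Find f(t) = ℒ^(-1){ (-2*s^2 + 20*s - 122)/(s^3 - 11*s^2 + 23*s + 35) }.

f(t) = -5*exp(7*t) + 6*exp(5*t) - 3*exp(-t)

Factor the denominator: s^3 - 11*s^2 + 23*s + 35 = (s - 7)*(s - 5)*(s + 1).
Partial fraction decomposition gives [-3/(s + 1)] + [6/(s - 5)] + [-5/(s - 7)].
Invert each term: -3/(s + 1) ↔ -3e^(-t); 6/(s - 5) ↔ 6e^(5t); -5/(s - 7) ↔ -5e^(7t).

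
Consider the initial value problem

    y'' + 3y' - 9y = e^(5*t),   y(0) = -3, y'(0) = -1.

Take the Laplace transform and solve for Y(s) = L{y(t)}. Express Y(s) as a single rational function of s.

Y(s) = (-3*s^2 + 5*s + 51)/(s^3 - 2*s^2 - 24*s + 45)

Take the Laplace transform of both sides.
Using L{y''} = s^2 Y - s·y(0) - y'(0) and L{y'} = sY - y(0), with y(0) = -3, y'(0) = -1, the left side becomes (s^2 + 3*s - 9)Y - (-3*s - 10).
The right side is L{e^(5*t)} = 1/(s - 5).
So (s^2 + 3*s - 9)Y = 1/(s - 5) + (-3*s - 10).
Solve for Y(s) and write it as one ratio of polynomials.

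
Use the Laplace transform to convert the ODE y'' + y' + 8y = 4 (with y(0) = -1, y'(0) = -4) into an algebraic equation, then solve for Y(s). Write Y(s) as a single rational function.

Y(s) = (-s^2 - 5*s + 4)/(s^3 + s^2 + 8*s)

Laplace-transform each side.
With L{y''} = s^2 Y - s·y(0) - y'(0) and L{y'} = sY - y(0), with y(0) = -1, y'(0) = -4: the LHS transforms to (s^2 + s + 8)Y - (-s - 5).
The right side is L{4} = 4/s.
So (s^2 + s + 8)Y = 4/s + (-s - 5).
Divide through and combine into a single rational function.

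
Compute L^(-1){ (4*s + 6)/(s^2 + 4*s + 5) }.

-2*exp(-2*t)*sin(t) + 4*exp(-2*t)*cos(t)

Complete the square in the denominator: s^2 + 4*s + 5 = (s + 2)^2 + 1^2.
Split the numerator to match: 4*s + 6 = 4·(s + 2) - 2·1.
Invert each term: 4·(s + 2)/((s + 2)^2 + 1) ↔ 4e^(-2t)cos(t); -2·1/((s + 2)^2 + 1) ↔ -2e^(-2t)sin(t).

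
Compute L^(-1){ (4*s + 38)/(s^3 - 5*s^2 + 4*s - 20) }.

Factor the denominator: s^3 - 5*s^2 + 4*s - 20 = (s - 5)*(s^2 + 4).
Partial fraction decomposition gives [2/(s - 5)] + [-2*s/(s^2 + 4)] + [-6/(s^2 + 4)].
Invert each term: 2/(s - 5) ↔ 2e^(5t); -2·s/(s^2 + 4) ↔ -2cos(2t); -3·2/(s^2 + 4) ↔ -3sin(2t).

2*exp(5*t) - 3*sin(2*t) - 2*cos(2*t)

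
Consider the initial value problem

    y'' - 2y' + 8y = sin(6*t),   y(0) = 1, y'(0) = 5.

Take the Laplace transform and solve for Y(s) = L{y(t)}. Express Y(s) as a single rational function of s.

Laplace-transform each side.
Using L{y''} = s^2 Y - s·y(0) - y'(0) and L{y'} = sY - y(0), with y(0) = 1, y'(0) = 5, the left side becomes (s^2 - 2*s + 8)Y - (s + 3).
The right side is L{sin(6*t)} = 6/(s^2 + 36).
So (s^2 - 2*s + 8)Y = 6/(s^2 + 36) + (s + 3).
Divide through and combine into a single rational function.

Y(s) = (s^3 + 3*s^2 + 36*s + 114)/(s^4 - 2*s^3 + 44*s^2 - 72*s + 288)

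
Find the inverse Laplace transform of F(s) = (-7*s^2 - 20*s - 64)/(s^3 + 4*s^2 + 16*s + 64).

Factor the denominator: s^3 + 4*s^2 + 16*s + 64 = (s + 4)*(s^2 + 16).
Partial fraction decomposition gives [-3/(s + 4)] + [-4*s/(s^2 + 16)] + [-4/(s^2 + 16)].
Invert each term: -3/(s + 4) ↔ -3e^(-4t); -4·s/(s^2 + 16) ↔ -4cos(4t); -1·4/(s^2 + 16) ↔ -sin(4t).

-sin(4*t) - 4*cos(4*t) - 3*exp(-4*t)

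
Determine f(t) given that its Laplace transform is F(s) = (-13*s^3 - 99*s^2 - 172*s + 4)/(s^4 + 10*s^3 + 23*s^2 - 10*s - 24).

f(t) = -4*exp(t) - 3*exp(-t) - 2*exp(-4*t) - 4*exp(-6*t)

Factor the denominator: s^4 + 10*s^3 + 23*s^2 - 10*s - 24 = (s - 1)*(s + 1)*(s + 4)*(s + 6).
Partial fraction decomposition gives [-4/(s + 6)] + [-2/(s + 4)] + [-3/(s + 1)] + [-4/(s - 1)].
Invert each term: -4/(s + 6) ↔ -4e^(-6t); -2/(s + 4) ↔ -2e^(-4t); -3/(s + 1) ↔ -3e^(-t); -4/(s - 1) ↔ -4e^(t).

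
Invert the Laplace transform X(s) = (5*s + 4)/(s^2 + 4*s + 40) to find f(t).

Complete the square in the denominator: s^2 + 4*s + 40 = (s + 2)^2 + 6^2.
Split the numerator to match: 5*s + 4 = 5·(s + 2) - 1·6.
Invert each term: 5·(s + 2)/((s + 2)^2 + 36) ↔ 5e^(-2t)cos(6t); -1·6/((s + 2)^2 + 36) ↔ -e^(-2t)sin(6t).

f(t) = -exp(-2*t)*sin(6*t) + 5*exp(-2*t)*cos(6*t)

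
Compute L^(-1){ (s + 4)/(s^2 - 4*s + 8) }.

Complete the square in the denominator: s^2 - 4*s + 8 = (s - 2)^2 + 2^2.
Split the numerator to match: s + 4 = 1·(s - 2) + 3·2.
Invert each term: 1·(s - 2)/((s - 2)^2 + 4) ↔ e^(2t)cos(2t); 3·2/((s - 2)^2 + 4) ↔ 3e^(2t)sin(2t).

3*exp(2*t)*sin(2*t) + exp(2*t)*cos(2*t)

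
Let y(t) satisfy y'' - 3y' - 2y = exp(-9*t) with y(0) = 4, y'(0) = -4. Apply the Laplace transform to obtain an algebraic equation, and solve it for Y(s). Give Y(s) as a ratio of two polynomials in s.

Y(s) = (4*s^2 + 20*s - 143)/(s^3 + 6*s^2 - 29*s - 18)

Transform both sides with L{·}.
The derivative rules (L{y''} = s^2 Y - s·y(0) - y'(0) and L{y'} = sY - y(0), with y(0) = 4, y'(0) = -4) turn the left side into (s^2 - 3*s - 2)Y - (4*s - 16).
The right side is L{exp(-9*t)} = 1/(s + 9).
So (s^2 - 3*s - 2)Y = 1/(s + 9) + (4*s - 16).
Isolate Y and clear denominators.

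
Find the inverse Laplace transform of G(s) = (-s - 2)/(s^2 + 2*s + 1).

Factor the denominator: s^2 + 2*s + 1 = (s + 1)^2.
Partial fraction decomposition gives [-1/(s + 1)] + [-1/(s + 1)^2].
Invert each term: -1/(s + 1) ↔ -e^(-t); -1/(s + 1)^2 ↔ -t·e^(-t).

-t*exp(-t) - exp(-t)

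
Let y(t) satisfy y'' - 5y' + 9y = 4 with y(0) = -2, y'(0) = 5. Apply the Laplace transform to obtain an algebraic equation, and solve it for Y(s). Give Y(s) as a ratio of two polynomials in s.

Y(s) = (-2*s^2 + 15*s + 4)/(s^3 - 5*s^2 + 9*s)

Laplace-transform each side.
The derivative rules (L{y''} = s^2 Y - s·y(0) - y'(0) and L{y'} = sY - y(0), with y(0) = -2, y'(0) = 5) turn the left side into (s^2 - 5*s + 9)Y - (-2*s + 15).
The right side is L{4} = 4/s.
So (s^2 - 5*s + 9)Y = 4/s + (-2*s + 15).
Divide through and combine into a single rational function.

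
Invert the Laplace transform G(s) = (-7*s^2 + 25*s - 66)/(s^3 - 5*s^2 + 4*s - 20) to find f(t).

f(t) = -4*exp(5*t) + 5*sin(2*t) - 3*cos(2*t)

Factor the denominator: s^3 - 5*s^2 + 4*s - 20 = (s - 5)*(s^2 + 4).
Partial fraction decomposition gives [-4/(s - 5)] + [-3*s/(s^2 + 4)] + [10/(s^2 + 4)].
Invert each term: -4/(s - 5) ↔ -4e^(5t); -3·s/(s^2 + 4) ↔ -3cos(2t); 5·2/(s^2 + 4) ↔ 5sin(2t).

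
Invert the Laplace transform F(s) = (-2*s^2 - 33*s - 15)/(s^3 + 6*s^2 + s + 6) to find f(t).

Factor the denominator: s^3 + 6*s^2 + s + 6 = (s + 6)*(s^2 + 1).
Partial fraction decomposition gives [3/(s + 6)] + [-5*s/(s^2 + 1)] + [-3/(s^2 + 1)].
Invert each term: 3/(s + 6) ↔ 3e^(-6t); -5·s/(s^2 + 1) ↔ -5cos(t); -3·1/(s^2 + 1) ↔ -3sin(t).

f(t) = -3*sin(t) - 5*cos(t) + 3*exp(-6*t)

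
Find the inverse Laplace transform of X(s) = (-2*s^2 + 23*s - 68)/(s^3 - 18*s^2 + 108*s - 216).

-t^2*exp(6*t) - t*exp(6*t) - 2*exp(6*t)

Factor the denominator: s^3 - 18*s^2 + 108*s - 216 = (s - 6)^3.
Partial fraction decomposition gives [-2/(s - 6)] + [-1/(s - 6)^2] + [-2/(s - 6)^3].
Invert each term: -2/(s - 6) ↔ -2e^(6t); -1/(s - 6)^2 ↔ -t·e^(6t); -2/(s - 6)^3 ↔ (-1)t^2·e^(6t).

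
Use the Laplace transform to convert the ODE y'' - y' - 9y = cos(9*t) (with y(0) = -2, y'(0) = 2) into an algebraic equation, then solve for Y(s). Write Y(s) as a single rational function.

Laplace-transform each side.
With L{y''} = s^2 Y - s·y(0) - y'(0) and L{y'} = sY - y(0), with y(0) = -2, y'(0) = 2: the LHS transforms to (s^2 - s - 9)Y - (-2*s + 4).
The right side is L{cos(9*t)} = s/(s^2 + 81).
So (s^2 - s - 9)Y = s/(s^2 + 81) + (-2*s + 4).
Solve for Y(s) and write it as one ratio of polynomials.

Y(s) = (-2*s^3 + 4*s^2 - 161*s + 324)/(s^4 - s^3 + 72*s^2 - 81*s - 729)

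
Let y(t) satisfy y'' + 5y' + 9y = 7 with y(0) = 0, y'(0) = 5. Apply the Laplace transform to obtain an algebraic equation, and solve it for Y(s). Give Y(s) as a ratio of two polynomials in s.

Laplace-transform each side.
With L{y''} = s^2 Y - s·y(0) - y'(0) and L{y'} = sY - y(0), with y(0) = 0, y'(0) = 5: the LHS transforms to (s^2 + 5*s + 9)Y - (5).
The right side is L{7} = 7/s.
So (s^2 + 5*s + 9)Y = 7/s + (5).
Solve for Y(s) and write it as one ratio of polynomials.

Y(s) = (5*s + 7)/(s^3 + 5*s^2 + 9*s)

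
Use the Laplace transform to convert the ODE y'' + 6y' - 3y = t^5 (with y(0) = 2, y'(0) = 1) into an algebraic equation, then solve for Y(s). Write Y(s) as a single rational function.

Y(s) = (2*s^7 + 13*s^6 + 120)/(s^8 + 6*s^7 - 3*s^6)

Take the Laplace transform of both sides.
Using L{y''} = s^2 Y - s·y(0) - y'(0) and L{y'} = sY - y(0), with y(0) = 2, y'(0) = 1, the left side becomes (s^2 + 6*s - 3)Y - (2*s + 13).
The right side is L{t^5} = 120/s^6.
So (s^2 + 6*s - 3)Y = 120/s^6 + (2*s + 13).
Divide through and combine into a single rational function.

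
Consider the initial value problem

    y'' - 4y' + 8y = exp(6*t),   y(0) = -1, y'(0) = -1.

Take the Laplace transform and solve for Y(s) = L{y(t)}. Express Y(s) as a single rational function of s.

Y(s) = (-s^2 + 9*s - 17)/(s^3 - 10*s^2 + 32*s - 48)

Take the Laplace transform of both sides.
With L{y''} = s^2 Y - s·y(0) - y'(0) and L{y'} = sY - y(0), with y(0) = -1, y'(0) = -1: the LHS transforms to (s^2 - 4*s + 8)Y - (-s + 3).
The right side is L{exp(6*t)} = 1/(s - 6).
So (s^2 - 4*s + 8)Y = 1/(s - 6) + (-s + 3).
Solve for Y(s) and write it as one ratio of polynomials.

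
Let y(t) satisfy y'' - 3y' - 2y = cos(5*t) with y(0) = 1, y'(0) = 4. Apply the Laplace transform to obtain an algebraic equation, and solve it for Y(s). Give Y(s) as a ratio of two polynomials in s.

Take the Laplace transform of both sides.
The derivative rules (L{y''} = s^2 Y - s·y(0) - y'(0) and L{y'} = sY - y(0), with y(0) = 1, y'(0) = 4) turn the left side into (s^2 - 3*s - 2)Y - (s + 1).
The right side is L{cos(5*t)} = s/(s^2 + 25).
So (s^2 - 3*s - 2)Y = s/(s^2 + 25) + (s + 1).
Isolate Y and clear denominators.

Y(s) = (s^3 + s^2 + 26*s + 25)/(s^4 - 3*s^3 + 23*s^2 - 75*s - 50)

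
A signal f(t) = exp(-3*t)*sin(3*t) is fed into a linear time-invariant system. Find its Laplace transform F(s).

F(s) = 3/((s + 3)^2 + 9)

L{sin(3t)} = 3/(s^2 + 9).
By the first shifting theorem, multiplying by e^(-3t) replaces s with s + 3.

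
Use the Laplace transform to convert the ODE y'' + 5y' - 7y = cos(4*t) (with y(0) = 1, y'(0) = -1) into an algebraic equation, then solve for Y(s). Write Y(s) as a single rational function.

Y(s) = (s^3 + 4*s^2 + 17*s + 64)/(s^4 + 5*s^3 + 9*s^2 + 80*s - 112)

Take the Laplace transform of both sides.
With L{y''} = s^2 Y - s·y(0) - y'(0) and L{y'} = sY - y(0), with y(0) = 1, y'(0) = -1: the LHS transforms to (s^2 + 5*s - 7)Y - (s + 4).
The right side is L{cos(4*t)} = s/(s^2 + 16).
So (s^2 + 5*s - 7)Y = s/(s^2 + 16) + (s + 4).
Solve for Y(s) and write it as one ratio of polynomials.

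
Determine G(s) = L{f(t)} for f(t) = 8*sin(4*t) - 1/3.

By linearity of the Laplace transform, transform each term separately.
(8)·[L{sin(4t)} = 4/(s^2 + 16)]; L{-1/3} = (-1/3)/s.

G(s) = 32/(s^2 + 16) - 1/(3*s)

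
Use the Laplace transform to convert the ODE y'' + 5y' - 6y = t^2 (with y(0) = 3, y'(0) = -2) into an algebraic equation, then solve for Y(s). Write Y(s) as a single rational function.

Laplace-transform each side.
Using L{y''} = s^2 Y - s·y(0) - y'(0) and L{y'} = sY - y(0), with y(0) = 3, y'(0) = -2, the left side becomes (s^2 + 5*s - 6)Y - (3*s + 13).
The right side is L{t^2} = 2/s^3.
So (s^2 + 5*s - 6)Y = 2/s^3 + (3*s + 13).
Divide through and combine into a single rational function.

Y(s) = (3*s^4 + 13*s^3 + 2)/(s^5 + 5*s^4 - 6*s^3)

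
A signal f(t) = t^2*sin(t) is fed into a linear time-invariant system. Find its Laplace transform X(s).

L{sin(t)} = 1/(s^2 + 1).
Then apply L{t^2·g(t)} = (-1)^2 d^2/ds^2[G(s)] with G(s) = 1/(s^2 + 1):
differentiating 2 times and applying the sign gives 2*(3*s^2 - 1)/(s^2 + 1)^3.

X(s) = 2*(3*s^2 - 1)/(s^2 + 1)^3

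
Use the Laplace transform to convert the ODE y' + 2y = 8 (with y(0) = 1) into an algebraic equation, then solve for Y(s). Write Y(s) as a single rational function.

Y(s) = (s + 8)/(s^2 + 2*s)

Transform both sides with L{·}.
With L{y'} = sY - y(0) = sY - 1: the LHS transforms to (s + 2)Y - (1).
The right side is L{8} = 8/s.
So (s + 2)Y = 8/s + (1).
Solve for Y(s) and write it as one ratio of polynomials.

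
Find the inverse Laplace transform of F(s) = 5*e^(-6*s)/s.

The factor e^(-6s) signals a time shift by c = 6 (second shifting theorem).
L{5} = 5/s, so L^-1{5/s} = 5.
Hence the inverse is u(t - 6) times that function evaluated at t - 6.

Heaviside(t - 6)*(5)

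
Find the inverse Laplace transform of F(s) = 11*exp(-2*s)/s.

Heaviside(t - 2)*(11)

The factor e^(-2s) signals a time shift by c = 2 (second shifting theorem).
L{11} = 11/s, so L^-1{11/s} = 11.
Hence the inverse is u(t - 2) times that function evaluated at t - 2.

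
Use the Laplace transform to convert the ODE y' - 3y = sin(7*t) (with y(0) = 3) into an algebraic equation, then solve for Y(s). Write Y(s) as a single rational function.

Y(s) = (3*s^2 + 154)/(s^3 - 3*s^2 + 49*s - 147)

Transform both sides with L{·}.
The derivative rules (L{y'} = sY - y(0) = sY - 3) turn the left side into (s - 3)Y - (3).
The right side is L{sin(7*t)} = 7/(s^2 + 49).
So (s - 3)Y = 7/(s^2 + 49) + (3).
Isolate Y and clear denominators.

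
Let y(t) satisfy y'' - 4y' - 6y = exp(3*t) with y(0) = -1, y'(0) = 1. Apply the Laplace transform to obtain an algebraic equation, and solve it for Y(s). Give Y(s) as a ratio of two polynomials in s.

Apply the Laplace transform to the equation.
With L{y''} = s^2 Y - s·y(0) - y'(0) and L{y'} = sY - y(0), with y(0) = -1, y'(0) = 1: the LHS transforms to (s^2 - 4*s - 6)Y - (-s + 5).
The right side is L{exp(3*t)} = 1/(s - 3).
So (s^2 - 4*s - 6)Y = 1/(s - 3) + (-s + 5).
Isolate Y and clear denominators.

Y(s) = (-s^2 + 8*s - 14)/(s^3 - 7*s^2 + 6*s + 18)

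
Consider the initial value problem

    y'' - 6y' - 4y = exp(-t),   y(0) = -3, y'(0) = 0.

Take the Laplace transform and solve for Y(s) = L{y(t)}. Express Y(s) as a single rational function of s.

Y(s) = (-3*s^2 + 15*s + 19)/(s^3 - 5*s^2 - 10*s - 4)

Laplace-transform each side.
The derivative rules (L{y''} = s^2 Y - s·y(0) - y'(0) and L{y'} = sY - y(0), with y(0) = -3, y'(0) = 0) turn the left side into (s^2 - 6*s - 4)Y - (-3*s + 18).
The right side is L{exp(-t)} = 1/(s + 1).
So (s^2 - 6*s - 4)Y = 1/(s + 1) + (-3*s + 18).
Isolate Y and clear denominators.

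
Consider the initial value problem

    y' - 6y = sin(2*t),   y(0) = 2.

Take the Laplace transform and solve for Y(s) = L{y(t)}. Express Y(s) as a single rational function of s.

Apply the Laplace transform to the equation.
With L{y'} = sY - y(0) = sY - 2: the LHS transforms to (s - 6)Y - (2).
The right side is L{sin(2*t)} = 2/(s^2 + 4).
So (s - 6)Y = 2/(s^2 + 4) + (2).
Divide through and combine into a single rational function.

Y(s) = (2*s^2 + 10)/(s^3 - 6*s^2 + 4*s - 24)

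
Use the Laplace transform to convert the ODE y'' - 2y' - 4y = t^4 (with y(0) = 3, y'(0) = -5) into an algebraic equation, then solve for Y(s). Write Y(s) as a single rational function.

Apply the Laplace transform to the equation.
Using L{y''} = s^2 Y - s·y(0) - y'(0) and L{y'} = sY - y(0), with y(0) = 3, y'(0) = -5, the left side becomes (s^2 - 2*s - 4)Y - (3*s - 11).
The right side is L{t^4} = 24/s^5.
So (s^2 - 2*s - 4)Y = 24/s^5 + (3*s - 11).
Isolate Y and clear denominators.

Y(s) = (3*s^6 - 11*s^5 + 24)/(s^7 - 2*s^6 - 4*s^5)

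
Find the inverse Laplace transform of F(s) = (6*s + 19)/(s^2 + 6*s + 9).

Factor the denominator: s^2 + 6*s + 9 = (s + 3)^2.
Partial fraction decomposition gives [6/(s + 3)] + [(s + 3)^(-2)].
Invert each term: 6/(s + 3) ↔ 6e^(-3t); 1/(s + 3)^2 ↔ t·e^(-3t).

t*exp(-3*t) + 6*exp(-3*t)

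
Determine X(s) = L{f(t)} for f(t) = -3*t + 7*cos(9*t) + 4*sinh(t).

X(s) = 7*s/(s^2 + 81) + 4/(s^2 - 1) - 3/s^2

The transform is linear, so treat each term independently.
(-3)·[L{t} = 1!/s^2 = 1/s^2]; (4)·[L{sinh(t)} = 1/(s^2 - 1)]; (7)·[L{cos(9t)} = s/(s^2 + 81)].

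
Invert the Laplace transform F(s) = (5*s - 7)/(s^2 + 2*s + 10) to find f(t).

Complete the square in the denominator: s^2 + 2*s + 10 = (s + 1)^2 + 3^2.
Split the numerator to match: 5*s - 7 = 5·(s + 1) - 4·3.
Invert each term: 5·(s + 1)/((s + 1)^2 + 9) ↔ 5e^(-t)cos(3t); -4·3/((s + 1)^2 + 9) ↔ -4e^(-t)sin(3t).

f(t) = -4*exp(-t)*sin(3*t) + 5*exp(-t)*cos(3*t)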